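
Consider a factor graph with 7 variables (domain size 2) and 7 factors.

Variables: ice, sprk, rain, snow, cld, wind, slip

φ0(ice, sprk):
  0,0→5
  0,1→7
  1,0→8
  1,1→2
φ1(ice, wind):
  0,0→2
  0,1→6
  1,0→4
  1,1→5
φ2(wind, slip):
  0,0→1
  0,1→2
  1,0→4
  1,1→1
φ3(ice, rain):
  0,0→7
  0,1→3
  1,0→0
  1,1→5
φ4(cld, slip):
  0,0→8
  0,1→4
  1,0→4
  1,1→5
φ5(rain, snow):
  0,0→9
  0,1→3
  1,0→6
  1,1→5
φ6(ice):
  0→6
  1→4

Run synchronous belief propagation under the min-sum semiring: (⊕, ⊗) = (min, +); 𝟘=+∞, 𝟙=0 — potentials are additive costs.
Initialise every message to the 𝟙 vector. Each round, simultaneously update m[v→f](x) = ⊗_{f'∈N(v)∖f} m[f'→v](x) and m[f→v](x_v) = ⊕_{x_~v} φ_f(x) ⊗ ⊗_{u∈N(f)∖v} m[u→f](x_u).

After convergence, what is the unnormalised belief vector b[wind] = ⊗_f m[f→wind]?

b[wind] = [18, 19]

init: all messages = 𝟙 over 2 values
r1 m[φ0→ice] = [5, 2]
r1 m[φ0→sprk] = [5, 2]
r1 m[φ1→ice] = [2, 4]
r1 m[φ1→wind] = [2, 5]
r1 m[φ2→wind] = [1, 1]
r1 m[φ2→slip] = [1, 1]
r1 m[φ3→ice] = [3, 0]
r1 m[φ3→rain] = [0, 3]
r1 m[φ4→cld] = [4, 4]
r1 m[φ4→slip] = [4, 4]
r1 m[φ5→rain] = [3, 5]
r1 m[φ5→snow] = [6, 3]
r1 m[φ6→ice] = [6, 4]
r1 m[ice→φ0] = [0, 0]
r1 m[ice→φ1] = [0, 0]
r1 m[ice→φ3] = [0, 0]
r1 m[ice→φ6] = [0, 0]
r1 m[sprk→φ0] = [0, 0]
r1 m[rain→φ3] = [0, 0]
r1 m[rain→φ5] = [0, 0]
r1 m[snow→φ5] = [0, 0]
r1 m[cld→φ4] = [0, 0]
r1 m[wind→φ1] = [0, 0]
r1 m[wind→φ2] = [0, 0]
r1 m[slip→φ2] = [0, 0]
r1 m[slip→φ4] = [0, 0]
r2 m[φ0→ice] = [5, 2]
r2 m[φ0→sprk] = [5, 2]
r2 m[φ1→ice] = [2, 4]
r2 m[φ1→wind] = [2, 5]
r2 m[φ2→wind] = [1, 1]
r2 m[φ2→slip] = [1, 1]
r2 m[φ3→ice] = [3, 0]
r2 m[φ3→rain] = [0, 3]
r2 m[φ4→cld] = [4, 4]
r2 m[φ4→slip] = [4, 4]
r2 m[φ5→rain] = [3, 5]
r2 m[φ5→snow] = [6, 3]
r2 m[φ6→ice] = [6, 4]
r2 m[ice→φ0] = [11, 8]
r2 m[ice→φ1] = [14, 6]
r2 m[ice→φ3] = [13, 10]
r2 m[ice→φ6] = [10, 6]
r2 m[sprk→φ0] = [0, 0]
r2 m[rain→φ3] = [3, 5]
r2 m[rain→φ5] = [0, 3]
r2 m[snow→φ5] = [0, 0]
r2 m[cld→φ4] = [0, 0]
r2 m[wind→φ1] = [1, 1]
r2 m[wind→φ2] = [2, 5]
r2 m[slip→φ2] = [4, 4]
r2 m[slip→φ4] = [1, 1]
r3 m[φ0→ice] = [5, 2]
r3 m[φ0→sprk] = [16, 10]
r3 m[φ1→ice] = [3, 5]
r3 m[φ1→wind] = [10, 11]
r3 m[φ2→wind] = [5, 5]
r3 m[φ2→slip] = [3, 4]
r3 m[φ3→ice] = [8, 3]
r3 m[φ3→rain] = [10, 15]
r3 m[φ4→cld] = [5, 5]
r3 m[φ4→slip] = [4, 4]
r3 m[φ5→rain] = [3, 5]
r3 m[φ5→snow] = [9, 3]
r3 m[φ6→ice] = [6, 4]
r3 m[ice→φ0] = [11, 8]
r3 m[ice→φ1] = [14, 6]
r3 m[ice→φ3] = [13, 10]
r3 m[ice→φ6] = [10, 6]
r3 m[sprk→φ0] = [0, 0]
r3 m[rain→φ3] = [3, 5]
r3 m[rain→φ5] = [0, 3]
r3 m[snow→φ5] = [0, 0]
r3 m[cld→φ4] = [0, 0]
r3 m[wind→φ1] = [1, 1]
r3 m[wind→φ2] = [2, 5]
r3 m[slip→φ2] = [4, 4]
r3 m[slip→φ4] = [1, 1]
r4 m[φ0→ice] = [5, 2]
r4 m[φ0→sprk] = [16, 10]
r4 m[φ1→ice] = [3, 5]
r4 m[φ1→wind] = [10, 11]
r4 m[φ2→wind] = [5, 5]
r4 m[φ2→slip] = [3, 4]
r4 m[φ3→ice] = [8, 3]
r4 m[φ3→rain] = [10, 15]
r4 m[φ4→cld] = [5, 5]
r4 m[φ4→slip] = [4, 4]
r4 m[φ5→rain] = [3, 5]
r4 m[φ5→snow] = [9, 3]
r4 m[φ6→ice] = [6, 4]
r4 m[ice→φ0] = [17, 12]
r4 m[ice→φ1] = [19, 9]
r4 m[ice→φ3] = [14, 11]
r4 m[ice→φ6] = [16, 10]
r4 m[sprk→φ0] = [0, 0]
r4 m[rain→φ3] = [3, 5]
r4 m[rain→φ5] = [10, 15]
r4 m[snow→φ5] = [0, 0]
r4 m[cld→φ4] = [0, 0]
r4 m[wind→φ1] = [5, 5]
r4 m[wind→φ2] = [10, 11]
r4 m[slip→φ2] = [4, 4]
r4 m[slip→φ4] = [3, 4]
r5 m[φ0→ice] = [5, 2]
r5 m[φ0→sprk] = [20, 14]
r5 m[φ1→ice] = [7, 9]
r5 m[φ1→wind] = [13, 14]
r5 m[φ2→wind] = [5, 5]
r5 m[φ2→slip] = [11, 12]
r5 m[φ3→ice] = [8, 3]
r5 m[φ3→rain] = [11, 16]
r5 m[φ4→cld] = [8, 7]
r5 m[φ4→slip] = [4, 4]
r5 m[φ5→rain] = [3, 5]
r5 m[φ5→snow] = [19, 13]
r5 m[φ6→ice] = [6, 4]
r5 m[ice→φ0] = [17, 12]
r5 m[ice→φ1] = [19, 9]
r5 m[ice→φ3] = [14, 11]
r5 m[ice→φ6] = [16, 10]
r5 m[sprk→φ0] = [0, 0]
r5 m[rain→φ3] = [3, 5]
r5 m[rain→φ5] = [10, 15]
r5 m[snow→φ5] = [0, 0]
r5 m[cld→φ4] = [0, 0]
r5 m[wind→φ1] = [5, 5]
r5 m[wind→φ2] = [10, 11]
r5 m[slip→φ2] = [4, 4]
r5 m[slip→φ4] = [3, 4]
r6 m[φ0→ice] = [5, 2]
r6 m[φ0→sprk] = [20, 14]
r6 m[φ1→ice] = [7, 9]
r6 m[φ1→wind] = [13, 14]
r6 m[φ2→wind] = [5, 5]
r6 m[φ2→slip] = [11, 12]
r6 m[φ3→ice] = [8, 3]
r6 m[φ3→rain] = [11, 16]
r6 m[φ4→cld] = [8, 7]
r6 m[φ4→slip] = [4, 4]
r6 m[φ5→rain] = [3, 5]
r6 m[φ5→snow] = [19, 13]
r6 m[φ6→ice] = [6, 4]
r6 m[ice→φ0] = [21, 16]
r6 m[ice→φ1] = [19, 9]
r6 m[ice→φ3] = [18, 15]
r6 m[ice→φ6] = [20, 14]
r6 m[sprk→φ0] = [0, 0]
r6 m[rain→φ3] = [3, 5]
r6 m[rain→φ5] = [11, 16]
r6 m[snow→φ5] = [0, 0]
r6 m[cld→φ4] = [0, 0]
r6 m[wind→φ1] = [5, 5]
r6 m[wind→φ2] = [13, 14]
r6 m[slip→φ2] = [4, 4]
r6 m[slip→φ4] = [11, 12]
r7 m[φ0→ice] = [5, 2]
r7 m[φ0→sprk] = [24, 18]
r7 m[φ1→ice] = [7, 9]
r7 m[φ1→wind] = [13, 14]
r7 m[φ2→wind] = [5, 5]
r7 m[φ2→slip] = [14, 15]
r7 m[φ3→ice] = [8, 3]
r7 m[φ3→rain] = [15, 20]
r7 m[φ4→cld] = [16, 15]
r7 m[φ4→slip] = [4, 4]
r7 m[φ5→rain] = [3, 5]
r7 m[φ5→snow] = [20, 14]
r7 m[φ6→ice] = [6, 4]
r7 m[ice→φ0] = [21, 16]
r7 m[ice→φ1] = [19, 9]
r7 m[ice→φ3] = [18, 15]
r7 m[ice→φ6] = [20, 14]
r7 m[sprk→φ0] = [0, 0]
r7 m[rain→φ3] = [3, 5]
r7 m[rain→φ5] = [11, 16]
r7 m[snow→φ5] = [0, 0]
r7 m[cld→φ4] = [0, 0]
r7 m[wind→φ1] = [5, 5]
r7 m[wind→φ2] = [13, 14]
r7 m[slip→φ2] = [4, 4]
r7 m[slip→φ4] = [11, 12]
r8 m[φ0→ice] = [5, 2]
r8 m[φ0→sprk] = [24, 18]
r8 m[φ1→ice] = [7, 9]
r8 m[φ1→wind] = [13, 14]
r8 m[φ2→wind] = [5, 5]
r8 m[φ2→slip] = [14, 15]
r8 m[φ3→ice] = [8, 3]
r8 m[φ3→rain] = [15, 20]
r8 m[φ4→cld] = [16, 15]
r8 m[φ4→slip] = [4, 4]
r8 m[φ5→rain] = [3, 5]
r8 m[φ5→snow] = [20, 14]
r8 m[φ6→ice] = [6, 4]
r8 m[ice→φ0] = [21, 16]
r8 m[ice→φ1] = [19, 9]
r8 m[ice→φ3] = [18, 15]
r8 m[ice→φ6] = [20, 14]
r8 m[sprk→φ0] = [0, 0]
r8 m[rain→φ3] = [3, 5]
r8 m[rain→φ5] = [15, 20]
r8 m[snow→φ5] = [0, 0]
r8 m[cld→φ4] = [0, 0]
r8 m[wind→φ1] = [5, 5]
r8 m[wind→φ2] = [13, 14]
r8 m[slip→φ2] = [4, 4]
r8 m[slip→φ4] = [14, 15]
r9 m[φ0→ice] = [5, 2]
r9 m[φ0→sprk] = [24, 18]
r9 m[φ1→ice] = [7, 9]
r9 m[φ1→wind] = [13, 14]
r9 m[φ2→wind] = [5, 5]
r9 m[φ2→slip] = [14, 15]
r9 m[φ3→ice] = [8, 3]
r9 m[φ3→rain] = [15, 20]
r9 m[φ4→cld] = [19, 18]
r9 m[φ4→slip] = [4, 4]
r9 m[φ5→rain] = [3, 5]
r9 m[φ5→snow] = [24, 18]
r9 m[φ6→ice] = [6, 4]
r9 m[ice→φ0] = [21, 16]
r9 m[ice→φ1] = [19, 9]
r9 m[ice→φ3] = [18, 15]
r9 m[ice→φ6] = [20, 14]
r9 m[sprk→φ0] = [0, 0]
r9 m[rain→φ3] = [3, 5]
r9 m[rain→φ5] = [15, 20]
r9 m[snow→φ5] = [0, 0]
r9 m[cld→φ4] = [0, 0]
r9 m[wind→φ1] = [5, 5]
r9 m[wind→φ2] = [13, 14]
r9 m[slip→φ2] = [4, 4]
r9 m[slip→φ4] = [14, 15]
r10 m[φ0→ice] = [5, 2]
r10 m[φ0→sprk] = [24, 18]
r10 m[φ1→ice] = [7, 9]
r10 m[φ1→wind] = [13, 14]
r10 m[φ2→wind] = [5, 5]
r10 m[φ2→slip] = [14, 15]
r10 m[φ3→ice] = [8, 3]
r10 m[φ3→rain] = [15, 20]
r10 m[φ4→cld] = [19, 18]
r10 m[φ4→slip] = [4, 4]
r10 m[φ5→rain] = [3, 5]
r10 m[φ5→snow] = [24, 18]
r10 m[φ6→ice] = [6, 4]
r10 m[ice→φ0] = [21, 16]
r10 m[ice→φ1] = [19, 9]
r10 m[ice→φ3] = [18, 15]
r10 m[ice→φ6] = [20, 14]
r10 m[sprk→φ0] = [0, 0]
r10 m[rain→φ3] = [3, 5]
r10 m[rain→φ5] = [15, 20]
r10 m[snow→φ5] = [0, 0]
r10 m[cld→φ4] = [0, 0]
r10 m[wind→φ1] = [5, 5]
r10 m[wind→φ2] = [13, 14]
r10 m[slip→φ2] = [4, 4]
r10 m[slip→φ4] = [14, 15]
fixed point reached at round 10
b[wind] = ⊗ incoming = [18, 19]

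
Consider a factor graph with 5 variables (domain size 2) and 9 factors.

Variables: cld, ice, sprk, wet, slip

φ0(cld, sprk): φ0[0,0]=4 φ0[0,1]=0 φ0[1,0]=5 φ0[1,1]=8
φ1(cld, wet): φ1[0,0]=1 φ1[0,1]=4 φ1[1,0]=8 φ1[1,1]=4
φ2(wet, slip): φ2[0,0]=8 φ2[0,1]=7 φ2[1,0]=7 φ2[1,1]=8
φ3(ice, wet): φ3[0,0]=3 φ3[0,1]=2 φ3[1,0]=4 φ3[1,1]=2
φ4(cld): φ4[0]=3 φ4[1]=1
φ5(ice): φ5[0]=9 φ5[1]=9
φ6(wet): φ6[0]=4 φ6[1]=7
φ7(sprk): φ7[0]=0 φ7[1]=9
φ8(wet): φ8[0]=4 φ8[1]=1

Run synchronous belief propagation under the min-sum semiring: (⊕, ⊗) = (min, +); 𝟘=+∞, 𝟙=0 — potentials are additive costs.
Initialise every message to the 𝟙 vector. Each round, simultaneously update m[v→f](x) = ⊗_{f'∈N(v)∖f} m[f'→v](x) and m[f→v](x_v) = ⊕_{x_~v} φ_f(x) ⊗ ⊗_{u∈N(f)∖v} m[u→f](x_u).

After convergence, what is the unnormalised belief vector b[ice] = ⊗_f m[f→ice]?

init: all messages = 𝟙 over 2 values
r1 m[φ0→cld] = [0, 5]
r1 m[φ0→sprk] = [4, 0]
r1 m[φ1→cld] = [1, 4]
r1 m[φ1→wet] = [1, 4]
r1 m[φ2→wet] = [7, 7]
r1 m[φ2→slip] = [7, 7]
r1 m[φ3→ice] = [2, 2]
r1 m[φ3→wet] = [3, 2]
r1 m[φ4→cld] = [3, 1]
r1 m[φ5→ice] = [9, 9]
r1 m[φ6→wet] = [4, 7]
r1 m[φ7→sprk] = [0, 9]
r1 m[φ8→wet] = [4, 1]
r1 m[cld→φ0] = [0, 0]
r1 m[cld→φ1] = [0, 0]
r1 m[cld→φ4] = [0, 0]
r1 m[ice→φ3] = [0, 0]
r1 m[ice→φ5] = [0, 0]
r1 m[sprk→φ0] = [0, 0]
r1 m[sprk→φ7] = [0, 0]
r1 m[wet→φ1] = [0, 0]
r1 m[wet→φ2] = [0, 0]
r1 m[wet→φ3] = [0, 0]
r1 m[wet→φ6] = [0, 0]
r1 m[wet→φ8] = [0, 0]
r1 m[slip→φ2] = [0, 0]
r2 m[φ0→cld] = [0, 5]
r2 m[φ0→sprk] = [4, 0]
r2 m[φ1→cld] = [1, 4]
r2 m[φ1→wet] = [1, 4]
r2 m[φ2→wet] = [7, 7]
r2 m[φ2→slip] = [7, 7]
r2 m[φ3→ice] = [2, 2]
r2 m[φ3→wet] = [3, 2]
r2 m[φ4→cld] = [3, 1]
r2 m[φ5→ice] = [9, 9]
r2 m[φ6→wet] = [4, 7]
r2 m[φ7→sprk] = [0, 9]
r2 m[φ8→wet] = [4, 1]
r2 m[cld→φ0] = [4, 5]
r2 m[cld→φ1] = [3, 6]
r2 m[cld→φ4] = [1, 9]
r2 m[ice→φ3] = [9, 9]
r2 m[ice→φ5] = [2, 2]
r2 m[sprk→φ0] = [0, 9]
r2 m[sprk→φ7] = [4, 0]
r2 m[wet→φ1] = [18, 17]
r2 m[wet→φ2] = [12, 14]
r2 m[wet→φ3] = [16, 19]
r2 m[wet→φ6] = [15, 14]
r2 m[wet→φ8] = [15, 20]
r2 m[slip→φ2] = [0, 0]
r3 m[φ0→cld] = [4, 5]
r3 m[φ0→sprk] = [8, 4]
r3 m[φ1→cld] = [19, 21]
r3 m[φ1→wet] = [4, 7]
r3 m[φ2→wet] = [7, 7]
r3 m[φ2→slip] = [20, 19]
r3 m[φ3→ice] = [19, 20]
r3 m[φ3→wet] = [12, 11]
r3 m[φ4→cld] = [3, 1]
r3 m[φ5→ice] = [9, 9]
r3 m[φ6→wet] = [4, 7]
r3 m[φ7→sprk] = [0, 9]
r3 m[φ8→wet] = [4, 1]
r3 m[cld→φ0] = [4, 5]
r3 m[cld→φ1] = [3, 6]
r3 m[cld→φ4] = [1, 9]
r3 m[ice→φ3] = [9, 9]
r3 m[ice→φ5] = [2, 2]
r3 m[sprk→φ0] = [0, 9]
r3 m[sprk→φ7] = [4, 0]
r3 m[wet→φ1] = [18, 17]
r3 m[wet→φ2] = [12, 14]
r3 m[wet→φ3] = [16, 19]
r3 m[wet→φ6] = [15, 14]
r3 m[wet→φ8] = [15, 20]
r3 m[slip→φ2] = [0, 0]
r4 m[φ0→cld] = [4, 5]
r4 m[φ0→sprk] = [8, 4]
r4 m[φ1→cld] = [19, 21]
r4 m[φ1→wet] = [4, 7]
r4 m[φ2→wet] = [7, 7]
r4 m[φ2→slip] = [20, 19]
r4 m[φ3→ice] = [19, 20]
r4 m[φ3→wet] = [12, 11]
r4 m[φ4→cld] = [3, 1]
r4 m[φ5→ice] = [9, 9]
r4 m[φ6→wet] = [4, 7]
r4 m[φ7→sprk] = [0, 9]
r4 m[φ8→wet] = [4, 1]
r4 m[cld→φ0] = [22, 22]
r4 m[cld→φ1] = [7, 6]
r4 m[cld→φ4] = [23, 26]
r4 m[ice→φ3] = [9, 9]
r4 m[ice→φ5] = [19, 20]
r4 m[sprk→φ0] = [0, 9]
r4 m[sprk→φ7] = [8, 4]
r4 m[wet→φ1] = [27, 26]
r4 m[wet→φ2] = [24, 26]
r4 m[wet→φ3] = [19, 22]
r4 m[wet→φ6] = [27, 26]
r4 m[wet→φ8] = [27, 32]
r4 m[slip→φ2] = [0, 0]
r5 m[φ0→cld] = [4, 5]
r5 m[φ0→sprk] = [26, 22]
r5 m[φ1→cld] = [28, 30]
r5 m[φ1→wet] = [8, 10]
r5 m[φ2→wet] = [7, 7]
r5 m[φ2→slip] = [32, 31]
r5 m[φ3→ice] = [22, 23]
r5 m[φ3→wet] = [12, 11]
r5 m[φ4→cld] = [3, 1]
r5 m[φ5→ice] = [9, 9]
r5 m[φ6→wet] = [4, 7]
r5 m[φ7→sprk] = [0, 9]
r5 m[φ8→wet] = [4, 1]
r5 m[cld→φ0] = [22, 22]
r5 m[cld→φ1] = [7, 6]
r5 m[cld→φ4] = [23, 26]
r5 m[ice→φ3] = [9, 9]
r5 m[ice→φ5] = [19, 20]
r5 m[sprk→φ0] = [0, 9]
r5 m[sprk→φ7] = [8, 4]
r5 m[wet→φ1] = [27, 26]
r5 m[wet→φ2] = [24, 26]
r5 m[wet→φ3] = [19, 22]
r5 m[wet→φ6] = [27, 26]
r5 m[wet→φ8] = [27, 32]
r5 m[slip→φ2] = [0, 0]
r6 m[φ0→cld] = [4, 5]
r6 m[φ0→sprk] = [26, 22]
r6 m[φ1→cld] = [28, 30]
r6 m[φ1→wet] = [8, 10]
r6 m[φ2→wet] = [7, 7]
r6 m[φ2→slip] = [32, 31]
r6 m[φ3→ice] = [22, 23]
r6 m[φ3→wet] = [12, 11]
r6 m[φ4→cld] = [3, 1]
r6 m[φ5→ice] = [9, 9]
r6 m[φ6→wet] = [4, 7]
r6 m[φ7→sprk] = [0, 9]
r6 m[φ8→wet] = [4, 1]
r6 m[cld→φ0] = [31, 31]
r6 m[cld→φ1] = [7, 6]
r6 m[cld→φ4] = [32, 35]
r6 m[ice→φ3] = [9, 9]
r6 m[ice→φ5] = [22, 23]
r6 m[sprk→φ0] = [0, 9]
r6 m[sprk→φ7] = [26, 22]
r6 m[wet→φ1] = [27, 26]
r6 m[wet→φ2] = [28, 29]
r6 m[wet→φ3] = [23, 25]
r6 m[wet→φ6] = [31, 29]
r6 m[wet→φ8] = [31, 35]
r6 m[slip→φ2] = [0, 0]
r7 m[φ0→cld] = [4, 5]
r7 m[φ0→sprk] = [35, 31]
r7 m[φ1→cld] = [28, 30]
r7 m[φ1→wet] = [8, 10]
r7 m[φ2→wet] = [7, 7]
r7 m[φ2→slip] = [36, 35]
r7 m[φ3→ice] = [26, 27]
r7 m[φ3→wet] = [12, 11]
r7 m[φ4→cld] = [3, 1]
r7 m[φ5→ice] = [9, 9]
r7 m[φ6→wet] = [4, 7]
r7 m[φ7→sprk] = [0, 9]
r7 m[φ8→wet] = [4, 1]
r7 m[cld→φ0] = [31, 31]
r7 m[cld→φ1] = [7, 6]
r7 m[cld→φ4] = [32, 35]
r7 m[ice→φ3] = [9, 9]
r7 m[ice→φ5] = [22, 23]
r7 m[sprk→φ0] = [0, 9]
r7 m[sprk→φ7] = [26, 22]
r7 m[wet→φ1] = [27, 26]
r7 m[wet→φ2] = [28, 29]
r7 m[wet→φ3] = [23, 25]
r7 m[wet→φ6] = [31, 29]
r7 m[wet→φ8] = [31, 35]
r7 m[slip→φ2] = [0, 0]
r8 m[φ0→cld] = [4, 5]
r8 m[φ0→sprk] = [35, 31]
r8 m[φ1→cld] = [28, 30]
r8 m[φ1→wet] = [8, 10]
r8 m[φ2→wet] = [7, 7]
r8 m[φ2→slip] = [36, 35]
r8 m[φ3→ice] = [26, 27]
r8 m[φ3→wet] = [12, 11]
r8 m[φ4→cld] = [3, 1]
r8 m[φ5→ice] = [9, 9]
r8 m[φ6→wet] = [4, 7]
r8 m[φ7→sprk] = [0, 9]
r8 m[φ8→wet] = [4, 1]
r8 m[cld→φ0] = [31, 31]
r8 m[cld→φ1] = [7, 6]
r8 m[cld→φ4] = [32, 35]
r8 m[ice→φ3] = [9, 9]
r8 m[ice→φ5] = [26, 27]
r8 m[sprk→φ0] = [0, 9]
r8 m[sprk→φ7] = [35, 31]
r8 m[wet→φ1] = [27, 26]
r8 m[wet→φ2] = [28, 29]
r8 m[wet→φ3] = [23, 25]
r8 m[wet→φ6] = [31, 29]
r8 m[wet→φ8] = [31, 35]
r8 m[slip→φ2] = [0, 0]
r9 m[φ0→cld] = [4, 5]
r9 m[φ0→sprk] = [35, 31]
r9 m[φ1→cld] = [28, 30]
r9 m[φ1→wet] = [8, 10]
r9 m[φ2→wet] = [7, 7]
r9 m[φ2→slip] = [36, 35]
r9 m[φ3→ice] = [26, 27]
r9 m[φ3→wet] = [12, 11]
r9 m[φ4→cld] = [3, 1]
r9 m[φ5→ice] = [9, 9]
r9 m[φ6→wet] = [4, 7]
r9 m[φ7→sprk] = [0, 9]
r9 m[φ8→wet] = [4, 1]
r9 m[cld→φ0] = [31, 31]
r9 m[cld→φ1] = [7, 6]
r9 m[cld→φ4] = [32, 35]
r9 m[ice→φ3] = [9, 9]
r9 m[ice→φ5] = [26, 27]
r9 m[sprk→φ0] = [0, 9]
r9 m[sprk→φ7] = [35, 31]
r9 m[wet→φ1] = [27, 26]
r9 m[wet→φ2] = [28, 29]
r9 m[wet→φ3] = [23, 25]
r9 m[wet→φ6] = [31, 29]
r9 m[wet→φ8] = [31, 35]
r9 m[slip→φ2] = [0, 0]
fixed point reached at round 9
b[ice] = ⊗ incoming = [35, 36]

b[ice] = [35, 36]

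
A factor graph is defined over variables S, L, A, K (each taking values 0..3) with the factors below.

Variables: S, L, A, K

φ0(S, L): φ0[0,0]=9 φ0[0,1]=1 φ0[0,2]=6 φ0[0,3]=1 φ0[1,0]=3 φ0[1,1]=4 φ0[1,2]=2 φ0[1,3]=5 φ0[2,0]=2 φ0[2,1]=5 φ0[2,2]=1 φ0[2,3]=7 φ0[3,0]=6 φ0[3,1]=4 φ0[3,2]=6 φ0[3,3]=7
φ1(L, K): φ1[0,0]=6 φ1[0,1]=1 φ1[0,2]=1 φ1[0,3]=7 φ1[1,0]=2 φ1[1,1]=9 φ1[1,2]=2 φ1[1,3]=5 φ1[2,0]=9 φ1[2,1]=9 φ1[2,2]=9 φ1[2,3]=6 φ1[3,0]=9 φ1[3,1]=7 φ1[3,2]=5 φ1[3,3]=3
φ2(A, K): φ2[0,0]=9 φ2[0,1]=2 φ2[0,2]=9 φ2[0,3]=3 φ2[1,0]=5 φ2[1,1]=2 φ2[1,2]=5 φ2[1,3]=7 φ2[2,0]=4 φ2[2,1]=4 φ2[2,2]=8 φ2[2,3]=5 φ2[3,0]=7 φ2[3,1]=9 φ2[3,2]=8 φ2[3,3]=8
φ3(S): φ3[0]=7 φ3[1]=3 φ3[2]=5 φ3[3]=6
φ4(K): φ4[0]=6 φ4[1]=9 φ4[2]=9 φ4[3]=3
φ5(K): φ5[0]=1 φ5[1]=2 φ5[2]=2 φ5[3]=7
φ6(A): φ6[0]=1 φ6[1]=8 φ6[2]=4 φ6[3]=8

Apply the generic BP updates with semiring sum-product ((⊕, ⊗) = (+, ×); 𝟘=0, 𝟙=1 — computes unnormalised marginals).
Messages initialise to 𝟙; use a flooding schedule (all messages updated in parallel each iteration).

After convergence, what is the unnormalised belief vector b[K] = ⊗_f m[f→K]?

b[K] = [1841136, 4243392, 4045500, 5996991]

init: all messages = 𝟙 over 4 values
r1 m[φ0→S] = [17, 14, 15, 23]
r1 m[φ0→L] = [20, 14, 15, 20]
r1 m[φ1→L] = [15, 18, 33, 24]
r1 m[φ1→K] = [26, 26, 17, 21]
r1 m[φ2→A] = [23, 19, 21, 32]
r1 m[φ2→K] = [25, 17, 30, 23]
r1 m[φ3→S] = [7, 3, 5, 6]
r1 m[φ4→K] = [6, 9, 9, 3]
r1 m[φ5→K] = [1, 2, 2, 7]
r1 m[φ6→A] = [1, 8, 4, 8]
r1 m[S→φ0] = [1, 1, 1, 1]
r1 m[S→φ3] = [1, 1, 1, 1]
r1 m[L→φ0] = [1, 1, 1, 1]
r1 m[L→φ1] = [1, 1, 1, 1]
r1 m[A→φ2] = [1, 1, 1, 1]
r1 m[A→φ6] = [1, 1, 1, 1]
r1 m[K→φ1] = [1, 1, 1, 1]
r1 m[K→φ2] = [1, 1, 1, 1]
r1 m[K→φ4] = [1, 1, 1, 1]
r1 m[K→φ5] = [1, 1, 1, 1]
r2 m[φ0→S] = [17, 14, 15, 23]
r2 m[φ0→L] = [20, 14, 15, 20]
r2 m[φ1→L] = [15, 18, 33, 24]
r2 m[φ1→K] = [26, 26, 17, 21]
r2 m[φ2→A] = [23, 19, 21, 32]
r2 m[φ2→K] = [25, 17, 30, 23]
r2 m[φ3→S] = [7, 3, 5, 6]
r2 m[φ4→K] = [6, 9, 9, 3]
r2 m[φ5→K] = [1, 2, 2, 7]
r2 m[φ6→A] = [1, 8, 4, 8]
r2 m[S→φ0] = [7, 3, 5, 6]
r2 m[S→φ3] = [17, 14, 15, 23]
r2 m[L→φ0] = [15, 18, 33, 24]
r2 m[L→φ1] = [20, 14, 15, 20]
r2 m[A→φ2] = [1, 8, 4, 8]
r2 m[A→φ6] = [23, 19, 21, 32]
r2 m[K→φ1] = [150, 306, 540, 483]
r2 m[K→φ2] = [156, 468, 306, 441]
r2 m[K→φ4] = [650, 884, 1020, 3381]
r2 m[K→φ5] = [3900, 3978, 4590, 1449]
r3 m[φ0→S] = [375, 303, 321, 528]
r3 m[φ0→L] = [118, 68, 89, 99]
r3 m[φ1→L] = [5127, 6549, 11862, 7641]
r3 m[φ1→K] = [463, 421, 283, 360]
r3 m[φ2→A] = [6417, 6333, 7149, 11280]
r3 m[φ2→K] = [121, 106, 145, 143]
r3 m[φ3→S] = [7, 3, 5, 6]
r3 m[φ4→K] = [6, 9, 9, 3]
r3 m[φ5→K] = [1, 2, 2, 7]
r3 m[φ6→A] = [1, 8, 4, 8]
r3 m[S→φ0] = [7, 3, 5, 6]
r3 m[S→φ3] = [17, 14, 15, 23]
r3 m[L→φ0] = [15, 18, 33, 24]
r3 m[L→φ1] = [20, 14, 15, 20]
r3 m[A→φ2] = [1, 8, 4, 8]
r3 m[A→φ6] = [23, 19, 21, 32]
r3 m[K→φ1] = [150, 306, 540, 483]
r3 m[K→φ2] = [156, 468, 306, 441]
r3 m[K→φ4] = [650, 884, 1020, 3381]
r3 m[K→φ5] = [3900, 3978, 4590, 1449]
r4 m[φ0→S] = [375, 303, 321, 528]
r4 m[φ0→L] = [118, 68, 89, 99]
r4 m[φ1→L] = [5127, 6549, 11862, 7641]
r4 m[φ1→K] = [463, 421, 283, 360]
r4 m[φ2→A] = [6417, 6333, 7149, 11280]
r4 m[φ2→K] = [121, 106, 145, 143]
r4 m[φ3→S] = [7, 3, 5, 6]
r4 m[φ4→K] = [6, 9, 9, 3]
r4 m[φ5→K] = [1, 2, 2, 7]
r4 m[φ6→A] = [1, 8, 4, 8]
r4 m[S→φ0] = [7, 3, 5, 6]
r4 m[S→φ3] = [375, 303, 321, 528]
r4 m[L→φ0] = [5127, 6549, 11862, 7641]
r4 m[L→φ1] = [118, 68, 89, 99]
r4 m[A→φ2] = [1, 8, 4, 8]
r4 m[A→φ6] = [6417, 6333, 7149, 11280]
r4 m[K→φ1] = [726, 1908, 2610, 3003]
r4 m[K→φ2] = [2778, 7578, 5094, 7560]
r4 m[K→φ4] = [56023, 89252, 82070, 360360]
r4 m[K→φ5] = [336138, 401634, 369315, 154440]
r5 m[φ0→S] = [131505, 103506, 108348, 181617]
r5 m[φ0→L] = [118, 68, 89, 99]
r5 m[φ1→L] = [29895, 38859, 65214, 41949]
r5 m[φ1→K] = [2536, 2224, 1550, 1997]
r5 m[φ2→A] = [108684, 107436, 119976, 188880]
r5 m[φ2→K] = [121, 106, 145, 143]
r5 m[φ3→S] = [7, 3, 5, 6]
r5 m[φ4→K] = [6, 9, 9, 3]
r5 m[φ5→K] = [1, 2, 2, 7]
r5 m[φ6→A] = [1, 8, 4, 8]
r5 m[S→φ0] = [7, 3, 5, 6]
r5 m[S→φ3] = [375, 303, 321, 528]
r5 m[L→φ0] = [5127, 6549, 11862, 7641]
r5 m[L→φ1] = [118, 68, 89, 99]
r5 m[A→φ2] = [1, 8, 4, 8]
r5 m[A→φ6] = [6417, 6333, 7149, 11280]
r5 m[K→φ1] = [726, 1908, 2610, 3003]
r5 m[K→φ2] = [2778, 7578, 5094, 7560]
r5 m[K→φ4] = [56023, 89252, 82070, 360360]
r5 m[K→φ5] = [336138, 401634, 369315, 154440]
r6 m[φ0→S] = [131505, 103506, 108348, 181617]
r6 m[φ0→L] = [118, 68, 89, 99]
r6 m[φ1→L] = [29895, 38859, 65214, 41949]
r6 m[φ1→K] = [2536, 2224, 1550, 1997]
r6 m[φ2→A] = [108684, 107436, 119976, 188880]
r6 m[φ2→K] = [121, 106, 145, 143]
r6 m[φ3→S] = [7, 3, 5, 6]
r6 m[φ4→K] = [6, 9, 9, 3]
r6 m[φ5→K] = [1, 2, 2, 7]
r6 m[φ6→A] = [1, 8, 4, 8]
r6 m[S→φ0] = [7, 3, 5, 6]
r6 m[S→φ3] = [131505, 103506, 108348, 181617]
r6 m[L→φ0] = [29895, 38859, 65214, 41949]
r6 m[L→φ1] = [118, 68, 89, 99]
r6 m[A→φ2] = [1, 8, 4, 8]
r6 m[A→φ6] = [108684, 107436, 119976, 188880]
r6 m[K→φ1] = [726, 1908, 2610, 3003]
r6 m[K→φ2] = [15216, 40032, 27900, 41937]
r6 m[K→φ4] = [306856, 471488, 449500, 1998997]
r6 m[K→φ5] = [1841136, 2121696, 2022750, 856713]
r7 m[φ0→S] = [741147, 585294, 612942, 1019733]
r7 m[φ0→L] = [118, 68, 89, 99]
r7 m[φ1→L] = [29895, 38859, 65214, 41949]
r7 m[φ1→K] = [2536, 2224, 1550, 1997]
r7 m[φ2→A] = [593919, 589203, 653877, 1025496]
r7 m[φ2→K] = [121, 106, 145, 143]
r7 m[φ3→S] = [7, 3, 5, 6]
r7 m[φ4→K] = [6, 9, 9, 3]
r7 m[φ5→K] = [1, 2, 2, 7]
r7 m[φ6→A] = [1, 8, 4, 8]
r7 m[S→φ0] = [7, 3, 5, 6]
r7 m[S→φ3] = [131505, 103506, 108348, 181617]
r7 m[L→φ0] = [29895, 38859, 65214, 41949]
r7 m[L→φ1] = [118, 68, 89, 99]
r7 m[A→φ2] = [1, 8, 4, 8]
r7 m[A→φ6] = [108684, 107436, 119976, 188880]
r7 m[K→φ1] = [726, 1908, 2610, 3003]
r7 m[K→φ2] = [15216, 40032, 27900, 41937]
r7 m[K→φ4] = [306856, 471488, 449500, 1998997]
r7 m[K→φ5] = [1841136, 2121696, 2022750, 856713]
r8 m[φ0→S] = [741147, 585294, 612942, 1019733]
r8 m[φ0→L] = [118, 68, 89, 99]
r8 m[φ1→L] = [29895, 38859, 65214, 41949]
r8 m[φ1→K] = [2536, 2224, 1550, 1997]
r8 m[φ2→A] = [593919, 589203, 653877, 1025496]
r8 m[φ2→K] = [121, 106, 145, 143]
r8 m[φ3→S] = [7, 3, 5, 6]
r8 m[φ4→K] = [6, 9, 9, 3]
r8 m[φ5→K] = [1, 2, 2, 7]
r8 m[φ6→A] = [1, 8, 4, 8]
r8 m[S→φ0] = [7, 3, 5, 6]
r8 m[S→φ3] = [741147, 585294, 612942, 1019733]
r8 m[L→φ0] = [29895, 38859, 65214, 41949]
r8 m[L→φ1] = [118, 68, 89, 99]
r8 m[A→φ2] = [1, 8, 4, 8]
r8 m[A→φ6] = [593919, 589203, 653877, 1025496]
r8 m[K→φ1] = [726, 1908, 2610, 3003]
r8 m[K→φ2] = [15216, 40032, 27900, 41937]
r8 m[K→φ4] = [306856, 471488, 449500, 1998997]
r8 m[K→φ5] = [1841136, 2121696, 2022750, 856713]
r9 m[φ0→S] = [741147, 585294, 612942, 1019733]
r9 m[φ0→L] = [118, 68, 89, 99]
r9 m[φ1→L] = [29895, 38859, 65214, 41949]
r9 m[φ1→K] = [2536, 2224, 1550, 1997]
r9 m[φ2→A] = [593919, 589203, 653877, 1025496]
r9 m[φ2→K] = [121, 106, 145, 143]
r9 m[φ3→S] = [7, 3, 5, 6]
r9 m[φ4→K] = [6, 9, 9, 3]
r9 m[φ5→K] = [1, 2, 2, 7]
r9 m[φ6→A] = [1, 8, 4, 8]
r9 m[S→φ0] = [7, 3, 5, 6]
r9 m[S→φ3] = [741147, 585294, 612942, 1019733]
r9 m[L→φ0] = [29895, 38859, 65214, 41949]
r9 m[L→φ1] = [118, 68, 89, 99]
r9 m[A→φ2] = [1, 8, 4, 8]
r9 m[A→φ6] = [593919, 589203, 653877, 1025496]
r9 m[K→φ1] = [726, 1908, 2610, 3003]
r9 m[K→φ2] = [15216, 40032, 27900, 41937]
r9 m[K→φ4] = [306856, 471488, 449500, 1998997]
r9 m[K→φ5] = [1841136, 2121696, 2022750, 856713]
fixed point reached at round 9
b[K] = ⊗ incoming = [1841136, 4243392, 4045500, 5996991]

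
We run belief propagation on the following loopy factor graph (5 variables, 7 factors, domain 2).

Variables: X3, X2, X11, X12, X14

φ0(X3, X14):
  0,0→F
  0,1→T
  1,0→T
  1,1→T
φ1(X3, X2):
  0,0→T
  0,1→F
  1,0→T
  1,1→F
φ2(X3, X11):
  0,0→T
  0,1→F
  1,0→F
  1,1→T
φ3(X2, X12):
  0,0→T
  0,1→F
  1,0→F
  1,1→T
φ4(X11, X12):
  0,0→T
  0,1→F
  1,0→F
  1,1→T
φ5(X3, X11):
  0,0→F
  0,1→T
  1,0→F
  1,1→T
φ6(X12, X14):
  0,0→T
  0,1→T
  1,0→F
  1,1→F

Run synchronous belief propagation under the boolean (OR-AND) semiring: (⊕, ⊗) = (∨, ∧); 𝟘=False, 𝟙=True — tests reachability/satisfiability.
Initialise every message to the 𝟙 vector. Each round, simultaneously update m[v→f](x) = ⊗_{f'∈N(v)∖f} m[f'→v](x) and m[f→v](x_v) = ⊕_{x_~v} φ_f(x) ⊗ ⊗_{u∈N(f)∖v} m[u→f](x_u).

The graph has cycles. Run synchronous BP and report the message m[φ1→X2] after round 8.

message @ round 8 = [F, F]

init: all messages = 𝟙 over 2 values
r1 m[φ0→X3] = [T, T]
r1 m[φ0→X14] = [T, T]
r1 m[φ1→X3] = [T, T]
r1 m[φ1→X2] = [T, F]
r1 m[φ2→X3] = [T, T]
r1 m[φ2→X11] = [T, T]
r1 m[φ3→X2] = [T, T]
r1 m[φ3→X12] = [T, T]
r1 m[φ4→X11] = [T, T]
r1 m[φ4→X12] = [T, T]
r1 m[φ5→X3] = [T, T]
r1 m[φ5→X11] = [F, T]
r1 m[φ6→X12] = [T, F]
r1 m[φ6→X14] = [T, T]
r1 m[X3→φ0] = [T, T]
r1 m[X3→φ1] = [T, T]
r1 m[X3→φ2] = [T, T]
r1 m[X3→φ5] = [T, T]
r1 m[X2→φ1] = [T, T]
r1 m[X2→φ3] = [T, T]
r1 m[X11→φ2] = [T, T]
r1 m[X11→φ4] = [T, T]
r1 m[X11→φ5] = [T, T]
r1 m[X12→φ3] = [T, T]
r1 m[X12→φ4] = [T, T]
r1 m[X12→φ6] = [T, T]
r1 m[X14→φ0] = [T, T]
r1 m[X14→φ6] = [T, T]
r2 m[φ0→X3] = [T, T]
r2 m[φ0→X14] = [T, T]
r2 m[φ1→X3] = [T, T]
r2 m[φ1→X2] = [T, F]
r2 m[φ2→X3] = [T, T]
r2 m[φ2→X11] = [T, T]
r2 m[φ3→X2] = [T, T]
r2 m[φ3→X12] = [T, T]
r2 m[φ4→X11] = [T, T]
r2 m[φ4→X12] = [T, T]
r2 m[φ5→X3] = [T, T]
r2 m[φ5→X11] = [F, T]
r2 m[φ6→X12] = [T, F]
r2 m[φ6→X14] = [T, T]
r2 m[X3→φ0] = [T, T]
r2 m[X3→φ1] = [T, T]
r2 m[X3→φ2] = [T, T]
r2 m[X3→φ5] = [T, T]
r2 m[X2→φ1] = [T, T]
r2 m[X2→φ3] = [T, F]
r2 m[X11→φ2] = [F, T]
r2 m[X11→φ4] = [F, T]
r2 m[X11→φ5] = [T, T]
r2 m[X12→φ3] = [T, F]
r2 m[X12→φ4] = [T, F]
r2 m[X12→φ6] = [T, T]
r2 m[X14→φ0] = [T, T]
r2 m[X14→φ6] = [T, T]
r3 m[φ0→X3] = [T, T]
r3 m[φ0→X14] = [T, T]
r3 m[φ1→X3] = [T, T]
r3 m[φ1→X2] = [T, F]
r3 m[φ2→X3] = [F, T]
r3 m[φ2→X11] = [T, T]
r3 m[φ3→X2] = [T, F]
r3 m[φ3→X12] = [T, F]
r3 m[φ4→X11] = [T, F]
r3 m[φ4→X12] = [F, T]
r3 m[φ5→X3] = [T, T]
r3 m[φ5→X11] = [F, T]
r3 m[φ6→X12] = [T, F]
r3 m[φ6→X14] = [T, T]
r3 m[X3→φ0] = [T, T]
r3 m[X3→φ1] = [T, T]
r3 m[X3→φ2] = [T, T]
r3 m[X3→φ5] = [T, T]
r3 m[X2→φ1] = [T, T]
r3 m[X2→φ3] = [T, F]
r3 m[X11→φ2] = [F, T]
r3 m[X11→φ4] = [F, T]
r3 m[X11→φ5] = [T, T]
r3 m[X12→φ3] = [T, F]
r3 m[X12→φ4] = [T, F]
r3 m[X12→φ6] = [T, T]
r3 m[X14→φ0] = [T, T]
r3 m[X14→φ6] = [T, T]
r4 m[φ0→X3] = [T, T]
r4 m[φ0→X14] = [T, T]
r4 m[φ1→X3] = [T, T]
r4 m[φ1→X2] = [T, F]
r4 m[φ2→X3] = [F, T]
r4 m[φ2→X11] = [T, T]
r4 m[φ3→X2] = [T, F]
r4 m[φ3→X12] = [T, F]
r4 m[φ4→X11] = [T, F]
r4 m[φ4→X12] = [F, T]
r4 m[φ5→X3] = [T, T]
r4 m[φ5→X11] = [F, T]
r4 m[φ6→X12] = [T, F]
r4 m[φ6→X14] = [T, T]
r4 m[X3→φ0] = [F, T]
r4 m[X3→φ1] = [F, T]
r4 m[X3→φ2] = [T, T]
r4 m[X3→φ5] = [F, T]
r4 m[X2→φ1] = [T, F]
r4 m[X2→φ3] = [T, F]
r4 m[X11→φ2] = [F, F]
r4 m[X11→φ4] = [F, T]
r4 m[X11→φ5] = [T, F]
r4 m[X12→φ3] = [F, F]
r4 m[X12→φ4] = [T, F]
r4 m[X12→φ6] = [F, F]
r4 m[X14→φ0] = [T, T]
r4 m[X14→φ6] = [T, T]
r5 m[φ0→X3] = [T, T]
r5 m[φ0→X14] = [T, T]
r5 m[φ1→X3] = [T, T]
r5 m[φ1→X2] = [T, F]
r5 m[φ2→X3] = [F, F]
r5 m[φ2→X11] = [T, T]
r5 m[φ3→X2] = [F, F]
r5 m[φ3→X12] = [T, F]
r5 m[φ4→X11] = [T, F]
r5 m[φ4→X12] = [F, T]
r5 m[φ5→X3] = [F, F]
r5 m[φ5→X11] = [F, T]
r5 m[φ6→X12] = [T, F]
r5 m[φ6→X14] = [F, F]
r5 m[X3→φ0] = [F, T]
r5 m[X3→φ1] = [F, T]
r5 m[X3→φ2] = [T, T]
r5 m[X3→φ5] = [F, T]
r5 m[X2→φ1] = [T, F]
r5 m[X2→φ3] = [T, F]
r5 m[X11→φ2] = [F, F]
r5 m[X11→φ4] = [F, T]
r5 m[X11→φ5] = [T, F]
r5 m[X12→φ3] = [F, F]
r5 m[X12→φ4] = [T, F]
r5 m[X12→φ6] = [F, F]
r5 m[X14→φ0] = [T, T]
r5 m[X14→φ6] = [T, T]
r6 m[φ0→X3] = [T, T]
r6 m[φ0→X14] = [T, T]
r6 m[φ1→X3] = [T, T]
r6 m[φ1→X2] = [T, F]
r6 m[φ2→X3] = [F, F]
r6 m[φ2→X11] = [T, T]
r6 m[φ3→X2] = [F, F]
r6 m[φ3→X12] = [T, F]
r6 m[φ4→X11] = [T, F]
r6 m[φ4→X12] = [F, T]
r6 m[φ5→X3] = [F, F]
r6 m[φ5→X11] = [F, T]
r6 m[φ6→X12] = [T, F]
r6 m[φ6→X14] = [F, F]
r6 m[X3→φ0] = [F, F]
r6 m[X3→φ1] = [F, F]
r6 m[X3→φ2] = [F, F]
r6 m[X3→φ5] = [F, F]
r6 m[X2→φ1] = [F, F]
r6 m[X2→φ3] = [T, F]
r6 m[X11→φ2] = [F, F]
r6 m[X11→φ4] = [F, T]
r6 m[X11→φ5] = [T, F]
r6 m[X12→φ3] = [F, F]
r6 m[X12→φ4] = [T, F]
r6 m[X12→φ6] = [F, F]
r6 m[X14→φ0] = [F, F]
r6 m[X14→φ6] = [T, T]
r7 m[φ0→X3] = [F, F]
r7 m[φ0→X14] = [F, F]
r7 m[φ1→X3] = [F, F]
r7 m[φ1→X2] = [F, F]
r7 m[φ2→X3] = [F, F]
r7 m[φ2→X11] = [F, F]
r7 m[φ3→X2] = [F, F]
r7 m[φ3→X12] = [T, F]
r7 m[φ4→X11] = [T, F]
r7 m[φ4→X12] = [F, T]
r7 m[φ5→X3] = [F, F]
r7 m[φ5→X11] = [F, F]
r7 m[φ6→X12] = [T, F]
r7 m[φ6→X14] = [F, F]
r7 m[X3→φ0] = [F, F]
r7 m[X3→φ1] = [F, F]
r7 m[X3→φ2] = [F, F]
r7 m[X3→φ5] = [F, F]
r7 m[X2→φ1] = [F, F]
r7 m[X2→φ3] = [T, F]
r7 m[X11→φ2] = [F, F]
r7 m[X11→φ4] = [F, T]
r7 m[X11→φ5] = [T, F]
r7 m[X12→φ3] = [F, F]
r7 m[X12→φ4] = [T, F]
r7 m[X12→φ6] = [F, F]
r7 m[X14→φ0] = [F, F]
r7 m[X14→φ6] = [T, T]
r8 m[φ0→X3] = [F, F]
r8 m[φ0→X14] = [F, F]
r8 m[φ1→X3] = [F, F]
r8 m[φ1→X2] = [F, F]
r8 m[φ2→X3] = [F, F]
r8 m[φ2→X11] = [F, F]
r8 m[φ3→X2] = [F, F]
r8 m[φ3→X12] = [T, F]
r8 m[φ4→X11] = [T, F]
r8 m[φ4→X12] = [F, T]
r8 m[φ5→X3] = [F, F]
r8 m[φ5→X11] = [F, F]
r8 m[φ6→X12] = [T, F]
r8 m[φ6→X14] = [F, F]
r8 m[X3→φ0] = [F, F]
r8 m[X3→φ1] = [F, F]
r8 m[X3→φ2] = [F, F]
r8 m[X3→φ5] = [F, F]
r8 m[X2→φ1] = [F, F]
r8 m[X2→φ3] = [F, F]
r8 m[X11→φ2] = [F, F]
r8 m[X11→φ4] = [F, F]
r8 m[X11→φ5] = [F, F]
r8 m[X12→φ3] = [F, F]
r8 m[X12→φ4] = [T, F]
r8 m[X12→φ6] = [F, F]
r8 m[X14→φ0] = [F, F]
r8 m[X14→φ6] = [F, F]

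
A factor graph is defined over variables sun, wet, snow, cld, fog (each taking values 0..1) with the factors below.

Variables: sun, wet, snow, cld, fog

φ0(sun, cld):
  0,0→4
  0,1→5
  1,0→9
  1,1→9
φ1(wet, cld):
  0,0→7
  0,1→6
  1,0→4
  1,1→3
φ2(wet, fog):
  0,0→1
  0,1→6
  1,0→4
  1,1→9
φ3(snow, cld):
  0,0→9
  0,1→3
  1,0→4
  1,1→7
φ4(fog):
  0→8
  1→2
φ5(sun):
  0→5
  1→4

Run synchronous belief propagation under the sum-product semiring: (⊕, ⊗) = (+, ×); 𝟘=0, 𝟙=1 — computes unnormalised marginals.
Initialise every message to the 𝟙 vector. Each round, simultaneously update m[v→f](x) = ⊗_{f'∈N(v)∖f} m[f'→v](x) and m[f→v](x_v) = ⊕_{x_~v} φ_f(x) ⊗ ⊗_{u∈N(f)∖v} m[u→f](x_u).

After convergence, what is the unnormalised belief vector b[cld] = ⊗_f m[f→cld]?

b[cld] = [247520, 164700]

init: all messages = 𝟙 over 2 values
r1 m[φ0→sun] = [9, 18]
r1 m[φ0→cld] = [13, 14]
r1 m[φ1→wet] = [13, 7]
r1 m[φ1→cld] = [11, 9]
r1 m[φ2→wet] = [7, 13]
r1 m[φ2→fog] = [5, 15]
r1 m[φ3→snow] = [12, 11]
r1 m[φ3→cld] = [13, 10]
r1 m[φ4→fog] = [8, 2]
r1 m[φ5→sun] = [5, 4]
r1 m[sun→φ0] = [1, 1]
r1 m[sun→φ5] = [1, 1]
r1 m[wet→φ1] = [1, 1]
r1 m[wet→φ2] = [1, 1]
r1 m[snow→φ3] = [1, 1]
r1 m[cld→φ0] = [1, 1]
r1 m[cld→φ1] = [1, 1]
r1 m[cld→φ3] = [1, 1]
r1 m[fog→φ2] = [1, 1]
r1 m[fog→φ4] = [1, 1]
r2 m[φ0→sun] = [9, 18]
r2 m[φ0→cld] = [13, 14]
r2 m[φ1→wet] = [13, 7]
r2 m[φ1→cld] = [11, 9]
r2 m[φ2→wet] = [7, 13]
r2 m[φ2→fog] = [5, 15]
r2 m[φ3→snow] = [12, 11]
r2 m[φ3→cld] = [13, 10]
r2 m[φ4→fog] = [8, 2]
r2 m[φ5→sun] = [5, 4]
r2 m[sun→φ0] = [5, 4]
r2 m[sun→φ5] = [9, 18]
r2 m[wet→φ1] = [7, 13]
r2 m[wet→φ2] = [13, 7]
r2 m[snow→φ3] = [1, 1]
r2 m[cld→φ0] = [143, 90]
r2 m[cld→φ1] = [169, 140]
r2 m[cld→φ3] = [143, 126]
r2 m[fog→φ2] = [8, 2]
r2 m[fog→φ4] = [5, 15]
r3 m[φ0→sun] = [1022, 2097]
r3 m[φ0→cld] = [56, 61]
r3 m[φ1→wet] = [2023, 1096]
r3 m[φ1→cld] = [101, 81]
r3 m[φ2→wet] = [20, 50]
r3 m[φ2→fog] = [41, 141]
r3 m[φ3→snow] = [1665, 1454]
r3 m[φ3→cld] = [13, 10]
r3 m[φ4→fog] = [8, 2]
r3 m[φ5→sun] = [5, 4]
r3 m[sun→φ0] = [5, 4]
r3 m[sun→φ5] = [9, 18]
r3 m[wet→φ1] = [7, 13]
r3 m[wet→φ2] = [13, 7]
r3 m[snow→φ3] = [1, 1]
r3 m[cld→φ0] = [143, 90]
r3 m[cld→φ1] = [169, 140]
r3 m[cld→φ3] = [143, 126]
r3 m[fog→φ2] = [8, 2]
r3 m[fog→φ4] = [5, 15]
r4 m[φ0→sun] = [1022, 2097]
r4 m[φ0→cld] = [56, 61]
r4 m[φ1→wet] = [2023, 1096]
r4 m[φ1→cld] = [101, 81]
r4 m[φ2→wet] = [20, 50]
r4 m[φ2→fog] = [41, 141]
r4 m[φ3→snow] = [1665, 1454]
r4 m[φ3→cld] = [13, 10]
r4 m[φ4→fog] = [8, 2]
r4 m[φ5→sun] = [5, 4]
r4 m[sun→φ0] = [5, 4]
r4 m[sun→φ5] = [1022, 2097]
r4 m[wet→φ1] = [20, 50]
r4 m[wet→φ2] = [2023, 1096]
r4 m[snow→φ3] = [1, 1]
r4 m[cld→φ0] = [1313, 810]
r4 m[cld→φ1] = [728, 610]
r4 m[cld→φ3] = [5656, 4941]
r4 m[fog→φ2] = [8, 2]
r4 m[fog→φ4] = [41, 141]
r5 m[φ0→sun] = [9302, 19107]
r5 m[φ0→cld] = [56, 61]
r5 m[φ1→wet] = [8756, 4742]
r5 m[φ1→cld] = [340, 270]
r5 m[φ2→wet] = [20, 50]
r5 m[φ2→fog] = [6407, 22002]
r5 m[φ3→snow] = [65727, 57211]
r5 m[φ3→cld] = [13, 10]
r5 m[φ4→fog] = [8, 2]
r5 m[φ5→sun] = [5, 4]
r5 m[sun→φ0] = [5, 4]
r5 m[sun→φ5] = [1022, 2097]
r5 m[wet→φ1] = [20, 50]
r5 m[wet→φ2] = [2023, 1096]
r5 m[snow→φ3] = [1, 1]
r5 m[cld→φ0] = [1313, 810]
r5 m[cld→φ1] = [728, 610]
r5 m[cld→φ3] = [5656, 4941]
r5 m[fog→φ2] = [8, 2]
r5 m[fog→φ4] = [41, 141]
r6 m[φ0→sun] = [9302, 19107]
r6 m[φ0→cld] = [56, 61]
r6 m[φ1→wet] = [8756, 4742]
r6 m[φ1→cld] = [340, 270]
r6 m[φ2→wet] = [20, 50]
r6 m[φ2→fog] = [6407, 22002]
r6 m[φ3→snow] = [65727, 57211]
r6 m[φ3→cld] = [13, 10]
r6 m[φ4→fog] = [8, 2]
r6 m[φ5→sun] = [5, 4]
r6 m[sun→φ0] = [5, 4]
r6 m[sun→φ5] = [9302, 19107]
r6 m[wet→φ1] = [20, 50]
r6 m[wet→φ2] = [8756, 4742]
r6 m[snow→φ3] = [1, 1]
r6 m[cld→φ0] = [4420, 2700]
r6 m[cld→φ1] = [728, 610]
r6 m[cld→φ3] = [19040, 16470]
r6 m[fog→φ2] = [8, 2]
r6 m[fog→φ4] = [6407, 22002]
r7 m[φ0→sun] = [31180, 64080]
r7 m[φ0→cld] = [56, 61]
r7 m[φ1→wet] = [8756, 4742]
r7 m[φ1→cld] = [340, 270]
r7 m[φ2→wet] = [20, 50]
r7 m[φ2→fog] = [27724, 95214]
r7 m[φ3→snow] = [220770, 191450]
r7 m[φ3→cld] = [13, 10]
r7 m[φ4→fog] = [8, 2]
r7 m[φ5→sun] = [5, 4]
r7 m[sun→φ0] = [5, 4]
r7 m[sun→φ5] = [9302, 19107]
r7 m[wet→φ1] = [20, 50]
r7 m[wet→φ2] = [8756, 4742]
r7 m[snow→φ3] = [1, 1]
r7 m[cld→φ0] = [4420, 2700]
r7 m[cld→φ1] = [728, 610]
r7 m[cld→φ3] = [19040, 16470]
r7 m[fog→φ2] = [8, 2]
r7 m[fog→φ4] = [6407, 22002]
r8 m[φ0→sun] = [31180, 64080]
r8 m[φ0→cld] = [56, 61]
r8 m[φ1→wet] = [8756, 4742]
r8 m[φ1→cld] = [340, 270]
r8 m[φ2→wet] = [20, 50]
r8 m[φ2→fog] = [27724, 95214]
r8 m[φ3→snow] = [220770, 191450]
r8 m[φ3→cld] = [13, 10]
r8 m[φ4→fog] = [8, 2]
r8 m[φ5→sun] = [5, 4]
r8 m[sun→φ0] = [5, 4]
r8 m[sun→φ5] = [31180, 64080]
r8 m[wet→φ1] = [20, 50]
r8 m[wet→φ2] = [8756, 4742]
r8 m[snow→φ3] = [1, 1]
r8 m[cld→φ0] = [4420, 2700]
r8 m[cld→φ1] = [728, 610]
r8 m[cld→φ3] = [19040, 16470]
r8 m[fog→φ2] = [8, 2]
r8 m[fog→φ4] = [27724, 95214]
r9 m[φ0→sun] = [31180, 64080]
r9 m[φ0→cld] = [56, 61]
r9 m[φ1→wet] = [8756, 4742]
r9 m[φ1→cld] = [340, 270]
r9 m[φ2→wet] = [20, 50]
r9 m[φ2→fog] = [27724, 95214]
r9 m[φ3→snow] = [220770, 191450]
r9 m[φ3→cld] = [13, 10]
r9 m[φ4→fog] = [8, 2]
r9 m[φ5→sun] = [5, 4]
r9 m[sun→φ0] = [5, 4]
r9 m[sun→φ5] = [31180, 64080]
r9 m[wet→φ1] = [20, 50]
r9 m[wet→φ2] = [8756, 4742]
r9 m[snow→φ3] = [1, 1]
r9 m[cld→φ0] = [4420, 2700]
r9 m[cld→φ1] = [728, 610]
r9 m[cld→φ3] = [19040, 16470]
r9 m[fog→φ2] = [8, 2]
r9 m[fog→φ4] = [27724, 95214]
fixed point reached at round 9
b[cld] = ⊗ incoming = [247520, 164700]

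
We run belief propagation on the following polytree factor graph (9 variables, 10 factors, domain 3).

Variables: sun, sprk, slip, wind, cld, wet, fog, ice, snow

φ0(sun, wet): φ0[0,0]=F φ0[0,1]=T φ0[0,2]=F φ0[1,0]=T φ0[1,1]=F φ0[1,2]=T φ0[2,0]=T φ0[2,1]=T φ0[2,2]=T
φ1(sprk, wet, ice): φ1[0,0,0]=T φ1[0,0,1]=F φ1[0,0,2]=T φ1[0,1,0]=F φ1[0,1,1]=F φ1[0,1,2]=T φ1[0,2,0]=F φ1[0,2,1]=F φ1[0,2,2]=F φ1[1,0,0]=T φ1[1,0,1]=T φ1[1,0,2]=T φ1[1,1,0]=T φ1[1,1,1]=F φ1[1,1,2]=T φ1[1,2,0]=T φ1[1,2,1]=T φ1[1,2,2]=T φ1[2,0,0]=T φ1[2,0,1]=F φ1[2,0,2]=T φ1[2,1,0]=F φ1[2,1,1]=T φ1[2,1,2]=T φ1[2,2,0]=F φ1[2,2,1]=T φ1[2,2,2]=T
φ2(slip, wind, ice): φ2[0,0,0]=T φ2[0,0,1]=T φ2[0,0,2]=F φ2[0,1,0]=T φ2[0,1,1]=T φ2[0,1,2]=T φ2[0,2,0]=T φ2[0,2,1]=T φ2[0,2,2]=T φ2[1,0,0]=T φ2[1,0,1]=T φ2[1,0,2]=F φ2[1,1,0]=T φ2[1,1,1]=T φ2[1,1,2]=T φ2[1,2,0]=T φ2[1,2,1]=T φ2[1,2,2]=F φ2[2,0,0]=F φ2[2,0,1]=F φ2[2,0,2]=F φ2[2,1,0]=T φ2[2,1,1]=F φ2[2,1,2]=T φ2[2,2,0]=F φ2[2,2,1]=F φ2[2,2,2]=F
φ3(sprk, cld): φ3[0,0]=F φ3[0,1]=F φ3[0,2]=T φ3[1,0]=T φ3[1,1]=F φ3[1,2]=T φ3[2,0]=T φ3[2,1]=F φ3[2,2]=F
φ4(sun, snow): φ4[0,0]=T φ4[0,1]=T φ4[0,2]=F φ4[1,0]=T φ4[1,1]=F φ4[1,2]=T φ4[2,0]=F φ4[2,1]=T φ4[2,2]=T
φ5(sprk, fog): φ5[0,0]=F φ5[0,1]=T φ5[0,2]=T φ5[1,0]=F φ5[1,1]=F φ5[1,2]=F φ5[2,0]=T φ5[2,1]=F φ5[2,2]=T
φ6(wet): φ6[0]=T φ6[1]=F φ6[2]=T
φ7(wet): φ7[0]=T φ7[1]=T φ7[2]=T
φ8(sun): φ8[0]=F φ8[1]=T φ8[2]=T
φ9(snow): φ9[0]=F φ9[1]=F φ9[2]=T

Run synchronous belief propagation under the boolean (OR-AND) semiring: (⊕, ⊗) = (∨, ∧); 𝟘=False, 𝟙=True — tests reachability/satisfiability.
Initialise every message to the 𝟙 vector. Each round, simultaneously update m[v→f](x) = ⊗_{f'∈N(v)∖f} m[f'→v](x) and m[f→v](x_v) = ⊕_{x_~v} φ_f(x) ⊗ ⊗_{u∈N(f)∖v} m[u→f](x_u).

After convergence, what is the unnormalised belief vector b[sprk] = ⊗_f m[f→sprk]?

init: all messages = 𝟙 over 3 values
r1 m[φ0→sun] = [T, T, T]
r1 m[φ0→wet] = [T, T, T]
r1 m[φ1→sprk] = [T, T, T]
r1 m[φ1→wet] = [T, T, T]
r1 m[φ1→ice] = [T, T, T]
r1 m[φ2→slip] = [T, T, T]
r1 m[φ2→wind] = [T, T, T]
r1 m[φ2→ice] = [T, T, T]
r1 m[φ3→sprk] = [T, T, T]
r1 m[φ3→cld] = [T, F, T]
r1 m[φ4→sun] = [T, T, T]
r1 m[φ4→snow] = [T, T, T]
r1 m[φ5→sprk] = [T, F, T]
r1 m[φ5→fog] = [T, T, T]
r1 m[φ6→wet] = [T, F, T]
r1 m[φ7→wet] = [T, T, T]
r1 m[φ8→sun] = [F, T, T]
r1 m[φ9→snow] = [F, F, T]
r1 m[sun→φ0] = [T, T, T]
r1 m[sun→φ4] = [T, T, T]
r1 m[sun→φ8] = [T, T, T]
r1 m[sprk→φ1] = [T, T, T]
r1 m[sprk→φ3] = [T, T, T]
r1 m[sprk→φ5] = [T, T, T]
r1 m[slip→φ2] = [T, T, T]
r1 m[wind→φ2] = [T, T, T]
r1 m[cld→φ3] = [T, T, T]
r1 m[wet→φ0] = [T, T, T]
r1 m[wet→φ1] = [T, T, T]
r1 m[wet→φ6] = [T, T, T]
r1 m[wet→φ7] = [T, T, T]
r1 m[fog→φ5] = [T, T, T]
r1 m[ice→φ1] = [T, T, T]
r1 m[ice→φ2] = [T, T, T]
r1 m[snow→φ4] = [T, T, T]
r1 m[snow→φ9] = [T, T, T]
r2 m[φ0→sun] = [T, T, T]
r2 m[φ0→wet] = [T, T, T]
r2 m[φ1→sprk] = [T, T, T]
r2 m[φ1→wet] = [T, T, T]
r2 m[φ1→ice] = [T, T, T]
r2 m[φ2→slip] = [T, T, T]
r2 m[φ2→wind] = [T, T, T]
r2 m[φ2→ice] = [T, T, T]
r2 m[φ3→sprk] = [T, T, T]
r2 m[φ3→cld] = [T, F, T]
r2 m[φ4→sun] = [T, T, T]
r2 m[φ4→snow] = [T, T, T]
r2 m[φ5→sprk] = [T, F, T]
r2 m[φ5→fog] = [T, T, T]
r2 m[φ6→wet] = [T, F, T]
r2 m[φ7→wet] = [T, T, T]
r2 m[φ8→sun] = [F, T, T]
r2 m[φ9→snow] = [F, F, T]
r2 m[sun→φ0] = [F, T, T]
r2 m[sun→φ4] = [F, T, T]
r2 m[sun→φ8] = [T, T, T]
r2 m[sprk→φ1] = [T, F, T]
r2 m[sprk→φ3] = [T, F, T]
r2 m[sprk→φ5] = [T, T, T]
r2 m[slip→φ2] = [T, T, T]
r2 m[wind→φ2] = [T, T, T]
r2 m[cld→φ3] = [T, T, T]
r2 m[wet→φ0] = [T, F, T]
r2 m[wet→φ1] = [T, F, T]
r2 m[wet→φ6] = [T, T, T]
r2 m[wet→φ7] = [T, F, T]
r2 m[fog→φ5] = [T, T, T]
r2 m[ice→φ1] = [T, T, T]
r2 m[ice→φ2] = [T, T, T]
r2 m[snow→φ4] = [F, F, T]
r2 m[snow→φ9] = [T, T, T]
r3 m[φ0→sun] = [F, T, T]
r3 m[φ0→wet] = [T, T, T]
r3 m[φ1→sprk] = [T, T, T]
r3 m[φ1→wet] = [T, T, T]
r3 m[φ1→ice] = [T, T, T]
r3 m[φ2→slip] = [T, T, T]
r3 m[φ2→wind] = [T, T, T]
r3 m[φ2→ice] = [T, T, T]
r3 m[φ3→sprk] = [T, T, T]
r3 m[φ3→cld] = [T, F, T]
r3 m[φ4→sun] = [F, T, T]
r3 m[φ4→snow] = [T, T, T]
r3 m[φ5→sprk] = [T, F, T]
r3 m[φ5→fog] = [T, T, T]
r3 m[φ6→wet] = [T, F, T]
r3 m[φ7→wet] = [T, T, T]
r3 m[φ8→sun] = [F, T, T]
r3 m[φ9→snow] = [F, F, T]
r3 m[sun→φ0] = [F, T, T]
r3 m[sun→φ4] = [F, T, T]
r3 m[sun→φ8] = [T, T, T]
r3 m[sprk→φ1] = [T, F, T]
r3 m[sprk→φ3] = [T, F, T]
r3 m[sprk→φ5] = [T, T, T]
r3 m[slip→φ2] = [T, T, T]
r3 m[wind→φ2] = [T, T, T]
r3 m[cld→φ3] = [T, T, T]
r3 m[wet→φ0] = [T, F, T]
r3 m[wet→φ1] = [T, F, T]
r3 m[wet→φ6] = [T, T, T]
r3 m[wet→φ7] = [T, F, T]
r3 m[fog→φ5] = [T, T, T]
r3 m[ice→φ1] = [T, T, T]
r3 m[ice→φ2] = [T, T, T]
r3 m[snow→φ4] = [F, F, T]
r3 m[snow→φ9] = [T, T, T]
r4 m[φ0→sun] = [F, T, T]
r4 m[φ0→wet] = [T, T, T]
r4 m[φ1→sprk] = [T, T, T]
r4 m[φ1→wet] = [T, T, T]
r4 m[φ1→ice] = [T, T, T]
r4 m[φ2→slip] = [T, T, T]
r4 m[φ2→wind] = [T, T, T]
r4 m[φ2→ice] = [T, T, T]
r4 m[φ3→sprk] = [T, T, T]
r4 m[φ3→cld] = [T, F, T]
r4 m[φ4→sun] = [F, T, T]
r4 m[φ4→snow] = [T, T, T]
r4 m[φ5→sprk] = [T, F, T]
r4 m[φ5→fog] = [T, T, T]
r4 m[φ6→wet] = [T, F, T]
r4 m[φ7→wet] = [T, T, T]
r4 m[φ8→sun] = [F, T, T]
r4 m[φ9→snow] = [F, F, T]
r4 m[sun→φ0] = [F, T, T]
r4 m[sun→φ4] = [F, T, T]
r4 m[sun→φ8] = [F, T, T]
r4 m[sprk→φ1] = [T, F, T]
r4 m[sprk→φ3] = [T, F, T]
r4 m[sprk→φ5] = [T, T, T]
r4 m[slip→φ2] = [T, T, T]
r4 m[wind→φ2] = [T, T, T]
r4 m[cld→φ3] = [T, T, T]
r4 m[wet→φ0] = [T, F, T]
r4 m[wet→φ1] = [T, F, T]
r4 m[wet→φ6] = [T, T, T]
r4 m[wet→φ7] = [T, F, T]
r4 m[fog→φ5] = [T, T, T]
r4 m[ice→φ1] = [T, T, T]
r4 m[ice→φ2] = [T, T, T]
r4 m[snow→φ4] = [F, F, T]
r4 m[snow→φ9] = [T, T, T]
r5 m[φ0→sun] = [F, T, T]
r5 m[φ0→wet] = [T, T, T]
r5 m[φ1→sprk] = [T, T, T]
r5 m[φ1→wet] = [T, T, T]
r5 m[φ1→ice] = [T, T, T]
r5 m[φ2→slip] = [T, T, T]
r5 m[φ2→wind] = [T, T, T]
r5 m[φ2→ice] = [T, T, T]
r5 m[φ3→sprk] = [T, T, T]
r5 m[φ3→cld] = [T, F, T]
r5 m[φ4→sun] = [F, T, T]
r5 m[φ4→snow] = [T, T, T]
r5 m[φ5→sprk] = [T, F, T]
r5 m[φ5→fog] = [T, T, T]
r5 m[φ6→wet] = [T, F, T]
r5 m[φ7→wet] = [T, T, T]
r5 m[φ8→sun] = [F, T, T]
r5 m[φ9→snow] = [F, F, T]
r5 m[sun→φ0] = [F, T, T]
r5 m[sun→φ4] = [F, T, T]
r5 m[sun→φ8] = [F, T, T]
r5 m[sprk→φ1] = [T, F, T]
r5 m[sprk→φ3] = [T, F, T]
r5 m[sprk→φ5] = [T, T, T]
r5 m[slip→φ2] = [T, T, T]
r5 m[wind→φ2] = [T, T, T]
r5 m[cld→φ3] = [T, T, T]
r5 m[wet→φ0] = [T, F, T]
r5 m[wet→φ1] = [T, F, T]
r5 m[wet→φ6] = [T, T, T]
r5 m[wet→φ7] = [T, F, T]
r5 m[fog→φ5] = [T, T, T]
r5 m[ice→φ1] = [T, T, T]
r5 m[ice→φ2] = [T, T, T]
r5 m[snow→φ4] = [F, F, T]
r5 m[snow→φ9] = [T, T, T]
fixed point reached at round 5
b[sprk] = ⊗ incoming = [T, F, T]

b[sprk] = [T, F, T]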